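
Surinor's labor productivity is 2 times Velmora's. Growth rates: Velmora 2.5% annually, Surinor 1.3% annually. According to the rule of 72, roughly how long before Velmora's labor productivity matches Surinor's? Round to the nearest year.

Velmora gains on Surinor at 2.5% − 1.3% = 1.2 points a year.
At that relative rate the gap halves every 72/1.2 ≈ 60.00 years.
A 2 times gap closes after 1 halving: 1 × 60.00 ≈ 60 years.

60 years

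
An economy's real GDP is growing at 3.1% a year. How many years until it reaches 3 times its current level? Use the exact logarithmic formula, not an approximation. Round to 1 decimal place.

36.0 years

t = ln(3) / ln(1 + 0.031) = 1.0986 / 0.030529 ≈ 35.99.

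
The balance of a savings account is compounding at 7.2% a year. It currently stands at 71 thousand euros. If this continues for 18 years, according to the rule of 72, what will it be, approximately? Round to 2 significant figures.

250 thousand euros

It doubles every 72/7.2 ≈ 10.00 years, so 18 years is 1.80 doublings.
2^1.80 ≈ 3.48; 71 × 3.48 ≈ 250 thousand euros.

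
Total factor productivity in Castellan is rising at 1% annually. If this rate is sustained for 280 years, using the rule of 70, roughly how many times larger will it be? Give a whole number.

Doubling time ≈ 70/1 = 70.00 years.
280/70.00 ≈ 4 doublings, so about 2^4 = 16×.

16 times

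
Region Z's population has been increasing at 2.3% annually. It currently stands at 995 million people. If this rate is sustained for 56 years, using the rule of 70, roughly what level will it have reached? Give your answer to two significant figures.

≈ 3600 million people

It doubles every 70/2.3 ≈ 30.43 years, so 56 years is 1.84 doublings.
2^1.84 ≈ 3.58; 995 × 3.58 ≈ 3600 million people.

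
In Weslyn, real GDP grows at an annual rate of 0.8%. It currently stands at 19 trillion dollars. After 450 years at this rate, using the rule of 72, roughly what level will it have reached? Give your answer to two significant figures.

It doubles every 72/0.8 ≈ 90.00 years, so 450 years is 5.00 doublings.
2^5.00 ≈ 32.00; 19 × 32.00 ≈ 610 trillion dollars.

roughly 610 trillion dollars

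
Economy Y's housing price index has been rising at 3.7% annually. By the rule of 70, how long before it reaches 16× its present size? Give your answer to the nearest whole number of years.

One doubling takes 70/3.7 = 18.92 years.
16× is 4 doublings, so 4 × 18.92 ≈ 76 years.

roughly 76 years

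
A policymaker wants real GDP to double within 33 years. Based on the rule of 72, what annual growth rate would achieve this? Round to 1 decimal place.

≈ 2.2%

72 / 33 ≈ 2.18, so about 2.2% a year.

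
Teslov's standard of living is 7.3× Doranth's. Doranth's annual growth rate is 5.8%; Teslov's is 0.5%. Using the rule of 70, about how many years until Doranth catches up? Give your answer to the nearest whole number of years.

Doranth gains on Teslov at 5.8% − 0.5% = 5.3 points a year.
At that relative rate the gap halves every 70/5.3 ≈ 13.21 years.
A 7.3× gap takes log₂(7.3) ≈ 2.87 halvings to close: 2.87 × 13.21 ≈ 38 years.

roughly 38 years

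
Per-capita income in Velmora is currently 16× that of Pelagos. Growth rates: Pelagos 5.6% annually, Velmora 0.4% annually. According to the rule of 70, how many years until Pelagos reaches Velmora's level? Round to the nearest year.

approximately 54 years

What matters is the difference: 5.2 pp.
Rule of 70 on the gap: the ratio halves every 70/5.2 ≈ 13.46 years.
A 16× gap closes after 4 halvings: 4 × 13.46 ≈ 54 years.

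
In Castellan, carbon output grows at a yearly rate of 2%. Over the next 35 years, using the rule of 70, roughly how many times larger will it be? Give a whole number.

70/2 ≈ 35.00 years per doubling.
35 years fits 1 doubling: 2^1 = 2.

roughly 2 times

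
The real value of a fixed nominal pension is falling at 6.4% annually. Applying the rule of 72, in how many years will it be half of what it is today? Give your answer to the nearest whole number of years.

around 11 years

Falling at 6.4%, it halves about every 72/6.4 = 11.25 years.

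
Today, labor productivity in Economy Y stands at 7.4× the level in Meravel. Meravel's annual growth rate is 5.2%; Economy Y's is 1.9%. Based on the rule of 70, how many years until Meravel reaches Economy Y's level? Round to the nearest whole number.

Meravel gains on Economy Y at 5.2% − 1.9% = 3.3 points a year.
At that relative rate the gap halves every 70/3.3 ≈ 21.21 years.
A 7.4× gap takes log₂(7.4) ≈ 2.89 halvings to close: 2.89 × 21.21 ≈ 61 years.

≈ 61 years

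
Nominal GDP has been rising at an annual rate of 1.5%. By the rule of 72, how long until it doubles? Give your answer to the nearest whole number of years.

48 years

72/1.5 ≈ 48.00, so it doubles roughly every 48 years.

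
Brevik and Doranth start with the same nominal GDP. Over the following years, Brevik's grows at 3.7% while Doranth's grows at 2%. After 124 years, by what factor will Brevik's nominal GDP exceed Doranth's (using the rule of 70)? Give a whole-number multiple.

approximately 8 times

Brevik pulls ahead at 1.7 pp per year, so the ratio doubles every 70/1.7 ≈ 41.18 years.
In 124 years that's 3.01 doublings: 2^3.01 ≈ 8.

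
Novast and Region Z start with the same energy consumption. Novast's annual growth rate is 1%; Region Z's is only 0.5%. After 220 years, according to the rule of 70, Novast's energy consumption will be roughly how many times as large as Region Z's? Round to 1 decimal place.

3.0 times

Novast pulls ahead at 0.5 pp per year, so the ratio doubles every 70/0.5 ≈ 140.00 years.
In 220 years that's 1.57 doublings: 2^1.57 ≈ 3.0.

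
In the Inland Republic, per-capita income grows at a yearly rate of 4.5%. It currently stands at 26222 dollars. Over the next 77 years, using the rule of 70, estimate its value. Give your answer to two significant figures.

about 810000 dollars

Doubling time ≈ 70/4.5 = 15.56 years.
77 years is 77/15.56 ≈ 4.95 doublings, a factor of 2^4.95 ≈ 30.91.
26222 × 30.91 ≈ 810000 dollars.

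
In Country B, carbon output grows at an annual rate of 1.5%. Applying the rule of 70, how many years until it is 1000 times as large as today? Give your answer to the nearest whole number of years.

465 years

At 1.5% it doubles every 70/1.5 ≈ 46.67 years.
Reaching 1000× takes log₂(1000) ≈ 9.97 doublings.
9.97 × 46.67 ≈ 465 years.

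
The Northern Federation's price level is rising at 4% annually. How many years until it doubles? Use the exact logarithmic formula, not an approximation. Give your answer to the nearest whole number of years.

18 years

t = ln(2) / ln(1 + 0.04) = 0.6931 / 0.039221 ≈ 17.67.
≈ 18 years.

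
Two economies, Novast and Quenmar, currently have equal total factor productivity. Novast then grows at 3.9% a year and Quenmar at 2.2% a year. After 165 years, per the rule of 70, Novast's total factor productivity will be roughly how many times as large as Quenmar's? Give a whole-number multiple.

16 times

Novast pulls ahead at 1.7 pp per year, so the ratio doubles every 70/1.7 ≈ 41.18 years.
In 165 years that's 4.01 doublings: 2^4.01 ≈ 16.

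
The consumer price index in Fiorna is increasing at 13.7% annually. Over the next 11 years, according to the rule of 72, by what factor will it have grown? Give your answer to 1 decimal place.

4.3 times

Doubles every ≈ 5.26 years (72/13.7).
11 years is 2.09 doublings; 2^2.09 ≈ 4.3×.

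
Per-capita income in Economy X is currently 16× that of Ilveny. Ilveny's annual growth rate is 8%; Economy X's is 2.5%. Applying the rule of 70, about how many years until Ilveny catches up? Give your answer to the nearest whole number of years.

around 51 years

The growth-rate gap is 8% − 2.5% = 5.5 percentage points.
So the ratio between them halves every 70/5.5 ≈ 12.73 years.
A 16× gap closes after 4 halvings: 4 × 12.73 ≈ 51 years.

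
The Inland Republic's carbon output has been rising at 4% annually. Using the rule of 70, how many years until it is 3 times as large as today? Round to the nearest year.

approximately 28 years

One doubling takes 70/4 = 17.50 years.
Reaching 3× takes log₂(3) ≈ 1.58 doublings.
1.58 × 17.50 ≈ 28 years.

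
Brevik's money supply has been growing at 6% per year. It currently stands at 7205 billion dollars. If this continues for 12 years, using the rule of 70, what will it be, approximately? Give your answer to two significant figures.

It doubles every 70/6 ≈ 11.67 years, so 12 years is 1.03 doublings.
2^1.03 ≈ 2.04; 7205 × 2.04 ≈ 15000 billion dollars.

roughly 15000 billion dollars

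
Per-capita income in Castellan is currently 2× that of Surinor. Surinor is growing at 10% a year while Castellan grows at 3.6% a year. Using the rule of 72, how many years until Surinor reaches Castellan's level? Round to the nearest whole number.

about 11 years

What matters is the difference: 6.4 pp.
Rule of 72 on the gap: the ratio halves every 72/6.4 ≈ 11.25 years.
A 2× gap closes after 1 halving: 1 × 11.25 ≈ 11 years.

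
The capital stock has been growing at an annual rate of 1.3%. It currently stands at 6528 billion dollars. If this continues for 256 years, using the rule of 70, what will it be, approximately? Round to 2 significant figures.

about 180000 billion dollars

It doubles every 70/1.3 ≈ 53.85 years, so 256 years is 4.75 doublings.
2^4.75 ≈ 26.91; 6528 × 26.91 ≈ 180000 billion dollars.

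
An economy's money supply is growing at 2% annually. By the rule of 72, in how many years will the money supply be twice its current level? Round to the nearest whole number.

At 2%, doubling takes about 72/2 = 36.00 years.

around 36 years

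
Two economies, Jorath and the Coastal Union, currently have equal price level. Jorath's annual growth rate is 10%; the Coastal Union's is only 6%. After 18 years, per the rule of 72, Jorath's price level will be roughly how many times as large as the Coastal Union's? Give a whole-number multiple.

roughly 2 times

Jorath pulls ahead at 4 pp per year, so the ratio doubles every 72/4 ≈ 18.00 years.
In 18 years that's 1.00 doublings: 2^1.00 ≈ 2.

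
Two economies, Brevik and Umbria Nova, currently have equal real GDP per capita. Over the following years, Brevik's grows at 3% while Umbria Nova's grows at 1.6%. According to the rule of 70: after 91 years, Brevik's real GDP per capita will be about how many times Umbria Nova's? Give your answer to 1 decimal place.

Brevik pulls ahead at 1.4 pp per year, so the ratio doubles every 70/1.4 ≈ 50.00 years.
In 91 years that's 1.82 doublings: 2^1.82 ≈ 3.5.

around 3.5 times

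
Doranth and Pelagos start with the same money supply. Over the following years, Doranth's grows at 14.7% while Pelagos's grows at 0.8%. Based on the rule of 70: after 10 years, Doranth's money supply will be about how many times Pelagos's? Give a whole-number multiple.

Rate gap = 14.7% − 0.8% = 13.9 points.
The ratio doubles every 70/13.9 ≈ 5.04 years.
10/5.04 ≈ 1.98 doublings → ratio ≈ 2^1.98 ≈ 4.

≈ 4 times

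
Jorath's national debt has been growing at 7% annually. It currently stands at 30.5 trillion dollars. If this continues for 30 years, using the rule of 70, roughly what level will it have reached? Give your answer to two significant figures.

Doubling time ≈ 70/7 = 10.00 years.
30 years is 30/10.00 ≈ 3.00 doublings, a factor of 2^3.00 ≈ 8.00.
30.5 × 8.00 ≈ 240 trillion dollars.

approximately 240 trillion dollars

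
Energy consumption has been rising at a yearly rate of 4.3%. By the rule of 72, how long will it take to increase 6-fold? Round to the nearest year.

roughly 43 years

At 4.3% it doubles every 72/4.3 ≈ 16.74 years.
6× is log₂ 6 ≈ 2.58 doublings, so ≈ 2.58 × 16.74 = 43 years.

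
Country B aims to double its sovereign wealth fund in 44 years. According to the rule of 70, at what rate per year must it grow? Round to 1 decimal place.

70 / 44 ≈ 1.59, so about 1.6% per year.

around 1.6% per year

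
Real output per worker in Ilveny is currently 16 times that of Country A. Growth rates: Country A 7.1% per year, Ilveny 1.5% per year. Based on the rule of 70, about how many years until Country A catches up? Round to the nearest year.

50 years

What matters is the difference: 5.6 pp.
Rule of 70 on the gap: the ratio halves every 70/5.6 ≈ 12.50 years.
A 16 times gap closes after 4 halvings: 4 × 12.50 ≈ 50 years.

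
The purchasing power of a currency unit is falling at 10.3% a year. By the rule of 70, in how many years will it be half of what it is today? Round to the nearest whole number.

The rule works in reverse for decay: 70/10.3 ≈ 6.80 years to halve.

about 7 years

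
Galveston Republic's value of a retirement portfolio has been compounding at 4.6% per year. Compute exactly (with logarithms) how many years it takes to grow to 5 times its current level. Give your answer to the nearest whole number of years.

t = ln(5) / ln(1 + 0.046) = 1.6094 / 0.044973 ≈ 35.79.
≈ 36 years.

36 years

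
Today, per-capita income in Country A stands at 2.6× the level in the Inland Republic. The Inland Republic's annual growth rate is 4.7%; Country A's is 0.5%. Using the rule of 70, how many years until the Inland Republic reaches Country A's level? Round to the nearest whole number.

about 23 years

What matters is the difference: 4.2 pp.
Rule of 70 on the gap: the ratio halves every 70/4.2 ≈ 16.67 years.
A 2.6× gap takes log₂(2.6) ≈ 1.38 halvings to close: 1.38 × 16.67 ≈ 23 years.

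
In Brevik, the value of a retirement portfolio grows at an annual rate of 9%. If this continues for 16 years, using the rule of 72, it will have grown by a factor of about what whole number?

roughly 4 times

Doubling time ≈ 72/9 = 8.00 years.
16/8.00 ≈ 2 doublings, so about 2^2 = 4×.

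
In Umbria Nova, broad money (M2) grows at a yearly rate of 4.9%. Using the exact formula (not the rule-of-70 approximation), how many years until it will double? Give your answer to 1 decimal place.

t = ln(2) / ln(1 + 0.049) = 0.6931 / 0.047837 ≈ 14.49.

14.5 years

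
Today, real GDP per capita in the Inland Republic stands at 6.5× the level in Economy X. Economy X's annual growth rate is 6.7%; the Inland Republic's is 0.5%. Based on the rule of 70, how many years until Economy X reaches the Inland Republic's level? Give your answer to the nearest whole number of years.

The growth-rate gap is 6.7% − 0.5% = 6.2 percentage points.
So the ratio between them halves every 70/6.2 ≈ 11.29 years.
A 6.5× gap takes log₂(6.5) ≈ 2.70 halvings to close: 2.70 × 11.29 ≈ 30 years.

≈ 30 years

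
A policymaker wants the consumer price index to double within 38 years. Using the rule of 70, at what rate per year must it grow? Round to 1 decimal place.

1.8%

70 / 38 ≈ 1.84, so about 1.8% per year.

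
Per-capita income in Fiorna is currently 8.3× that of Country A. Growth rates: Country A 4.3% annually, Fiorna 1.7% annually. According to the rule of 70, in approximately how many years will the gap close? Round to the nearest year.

What matters is the difference: 2.6 pp.
Rule of 70 on the gap: the ratio halves every 70/2.6 ≈ 26.92 years.
An 8.3× gap takes log₂(8.3) ≈ 3.05 halvings to close: 3.05 × 26.92 ≈ 82 years.

≈ 82 years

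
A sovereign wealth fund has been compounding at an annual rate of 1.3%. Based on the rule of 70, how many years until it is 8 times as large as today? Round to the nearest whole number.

Doubling time ≈ 70/1.3 = 53.85 years.
Getting to 8× needs 3 doublings: 3 × 53.85 ≈ 162 years.

around 162 years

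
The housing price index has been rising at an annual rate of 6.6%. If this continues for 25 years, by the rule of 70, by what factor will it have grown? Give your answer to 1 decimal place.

about 5.1 times

Doubles every ≈ 10.61 years (70/6.6).
25 years is 2.36 doublings; 2^2.36 ≈ 5.1×.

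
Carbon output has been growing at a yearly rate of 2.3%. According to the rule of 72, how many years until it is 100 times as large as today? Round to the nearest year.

roughly 208 years

Doubling time ≈ 72/2.3 = 31.30 years.
100× is log₂ 100 ≈ 6.64 doublings, so ≈ 6.64 × 31.30 = 208 years.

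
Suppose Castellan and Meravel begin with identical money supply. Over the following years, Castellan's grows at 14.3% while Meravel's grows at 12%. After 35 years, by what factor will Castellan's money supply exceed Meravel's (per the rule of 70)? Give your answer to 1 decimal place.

around 2.2 times

Only the 2.3-point difference matters.
70/2.3 ≈ 30.43 years per doubling of the ratio; 35 years gives 1.15 doublings, so ≈ 2.2×.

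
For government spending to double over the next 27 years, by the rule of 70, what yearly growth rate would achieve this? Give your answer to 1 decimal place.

70 / 27 ≈ 2.59, so about 2.6% per year.

≈ 2.6%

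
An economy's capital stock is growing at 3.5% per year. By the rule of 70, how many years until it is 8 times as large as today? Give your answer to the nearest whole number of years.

about 60 years

Doubling time ≈ 70/3.5 = 20.00 years.
8× is 3 doublings, so 3 × 20.00 ≈ 60 years.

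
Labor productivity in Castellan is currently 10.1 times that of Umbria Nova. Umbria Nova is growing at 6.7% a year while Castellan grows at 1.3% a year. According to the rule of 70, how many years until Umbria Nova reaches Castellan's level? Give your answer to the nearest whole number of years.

What matters is the difference: 5.4 pp.
Rule of 70 on the gap: the ratio halves every 70/5.4 ≈ 12.96 years.
A 10.1 times gap takes log₂(10.1) ≈ 3.34 halvings to close: 3.34 × 12.96 ≈ 43 years.

around 43 years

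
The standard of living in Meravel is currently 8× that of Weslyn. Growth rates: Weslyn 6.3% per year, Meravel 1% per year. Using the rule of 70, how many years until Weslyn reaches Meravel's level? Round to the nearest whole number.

roughly 40 years

The growth-rate gap is 6.3% − 1% = 5.3 percentage points.
So the ratio between them halves every 70/5.3 ≈ 13.21 years.
An 8× gap closes after 3 halvings: 3 × 13.21 ≈ 40 years.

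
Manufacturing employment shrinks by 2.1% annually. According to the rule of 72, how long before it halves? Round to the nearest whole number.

≈ 34 years

The rule works in reverse for decay: 72/2.1 ≈ 34.29 years to halve.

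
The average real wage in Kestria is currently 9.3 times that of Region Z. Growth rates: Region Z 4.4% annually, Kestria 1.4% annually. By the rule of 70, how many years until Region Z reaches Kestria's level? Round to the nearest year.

The growth-rate gap is 4.4% − 1.4% = 3 percentage points.
So the ratio between them halves every 70/3 ≈ 23.33 years.
A 9.3 times gap takes log₂(9.3) ≈ 3.22 halvings to close: 3.22 × 23.33 ≈ 75 years.

75 years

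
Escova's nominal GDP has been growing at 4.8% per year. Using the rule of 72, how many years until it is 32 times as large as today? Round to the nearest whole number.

approximately 75 years

Doubling time ≈ 72/4.8 = 15.00 years.
32 = 2^5, so 5 doublings → 75 years.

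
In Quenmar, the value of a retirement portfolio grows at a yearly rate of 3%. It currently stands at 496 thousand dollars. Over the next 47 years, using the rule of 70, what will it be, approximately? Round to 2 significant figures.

It doubles every 70/3 ≈ 23.33 years, so 47 years is 2.01 doublings.
2^2.01 ≈ 4.03; 496 × 4.03 ≈ 2000 thousand dollars.

2000 thousand dollars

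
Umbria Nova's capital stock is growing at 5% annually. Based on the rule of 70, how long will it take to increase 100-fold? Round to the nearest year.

around 93 years

One doubling takes 70/5 = 14.00 years.
100× is log₂ 100 ≈ 6.64 doublings, so ≈ 6.64 × 14.00 = 93 years.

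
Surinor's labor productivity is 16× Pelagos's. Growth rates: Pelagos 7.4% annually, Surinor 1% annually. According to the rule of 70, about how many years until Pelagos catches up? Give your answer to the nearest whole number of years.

What matters is the difference: 6.4 pp.
Rule of 70 on the gap: the ratio halves every 70/6.4 ≈ 10.94 years.
A 16× gap closes after 4 halvings: 4 × 10.94 ≈ 44 years.

roughly 44 years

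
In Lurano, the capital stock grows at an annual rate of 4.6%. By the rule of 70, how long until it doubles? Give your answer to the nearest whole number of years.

At 4.6%, doubling takes about 70/4.6 = 15.22 years.

about 15 years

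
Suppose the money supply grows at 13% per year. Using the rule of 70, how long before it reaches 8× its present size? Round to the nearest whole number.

around 16 years

Doubling time ≈ 70/13 = 5.38 years.
8× is 3 doublings, so 3 × 5.38 ≈ 16 years.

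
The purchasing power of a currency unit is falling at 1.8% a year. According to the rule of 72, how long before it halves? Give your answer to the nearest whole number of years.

The rule works in reverse for decay: 72/1.8 ≈ 40.00 years to halve.

roughly 40 years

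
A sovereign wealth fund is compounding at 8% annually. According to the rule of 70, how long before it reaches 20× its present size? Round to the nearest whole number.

38 years

At 8% it doubles every 70/8 ≈ 8.75 years.
Reaching 20× takes log₂(20) ≈ 4.32 doublings.
4.32 × 8.75 ≈ 38 years.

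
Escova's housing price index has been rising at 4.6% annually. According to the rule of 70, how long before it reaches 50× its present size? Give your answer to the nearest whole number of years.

At 4.6% it doubles every 70/4.6 ≈ 15.22 years.
Reaching 50× takes log₂(50) ≈ 5.64 doublings.
5.64 × 15.22 ≈ 86 years.

86 years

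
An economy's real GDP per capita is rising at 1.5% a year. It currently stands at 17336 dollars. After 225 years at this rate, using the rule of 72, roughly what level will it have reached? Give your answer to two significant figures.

around 450000 dollars

It doubles every 72/1.5 ≈ 48.00 years, so 225 years is 4.69 doublings.
2^4.69 ≈ 25.81; 17336 × 25.81 ≈ 450000 dollars.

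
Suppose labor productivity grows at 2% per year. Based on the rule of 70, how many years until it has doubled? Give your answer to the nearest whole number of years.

around 35 years

70/2 ≈ 35.00, so it doubles roughly every 35 years.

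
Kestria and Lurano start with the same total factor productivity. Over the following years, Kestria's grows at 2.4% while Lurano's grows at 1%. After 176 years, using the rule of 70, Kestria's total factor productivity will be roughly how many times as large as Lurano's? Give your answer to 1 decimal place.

approximately 11.5 times

Rate gap = 2.4% − 1% = 1.4 points.
The ratio doubles every 70/1.4 ≈ 50.00 years.
176/50.00 ≈ 3.52 doublings → ratio ≈ 2^3.52 ≈ 11.5.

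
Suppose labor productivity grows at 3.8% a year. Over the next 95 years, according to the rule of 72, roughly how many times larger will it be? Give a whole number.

roughly 32 times

72/3.8 ≈ 18.95 years per doubling.
95 years fits 5 doublings: 2^5 = 32.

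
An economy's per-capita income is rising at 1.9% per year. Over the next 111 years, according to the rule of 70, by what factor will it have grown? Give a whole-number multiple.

70/1.9 ≈ 36.84 years per doubling.
111 years fits 3 doublings: 2^3 = 8.

approximately 8 times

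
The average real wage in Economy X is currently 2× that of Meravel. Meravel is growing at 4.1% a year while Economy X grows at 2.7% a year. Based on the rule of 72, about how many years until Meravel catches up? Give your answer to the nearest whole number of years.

The growth-rate gap is 4.1% − 2.7% = 1.4 percentage points.
So the ratio between them halves every 72/1.4 ≈ 51.43 years.
A 2× gap closes after 1 halving: 1 × 51.43 ≈ 51 years.

about 51 years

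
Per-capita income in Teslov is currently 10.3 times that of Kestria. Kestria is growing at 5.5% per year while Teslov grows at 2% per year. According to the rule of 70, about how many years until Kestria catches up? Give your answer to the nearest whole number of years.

What matters is the difference: 3.5 pp.
Rule of 70 on the gap: the ratio halves every 70/3.5 ≈ 20.00 years.
A 10.3 times gap takes log₂(10.3) ≈ 3.36 halvings to close: 3.36 × 20.00 ≈ 67 years.

roughly 67 years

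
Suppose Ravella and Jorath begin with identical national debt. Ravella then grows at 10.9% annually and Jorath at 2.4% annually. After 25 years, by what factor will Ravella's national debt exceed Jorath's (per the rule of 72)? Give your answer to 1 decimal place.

Only the 8.5-point difference matters.
72/8.5 ≈ 8.47 years per doubling of the ratio; 25 years gives 2.95 doublings, so ≈ 7.7×.

≈ 7.7 times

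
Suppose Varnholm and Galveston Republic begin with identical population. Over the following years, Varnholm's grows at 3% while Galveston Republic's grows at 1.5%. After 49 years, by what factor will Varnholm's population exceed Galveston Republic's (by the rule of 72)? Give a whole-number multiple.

Rate gap = 3% − 1.5% = 1.5 points.
The ratio doubles every 72/1.5 ≈ 48.00 years.
49/48.00 ≈ 1.02 doublings → ratio ≈ 2^1.02 ≈ 2.

≈ 2 times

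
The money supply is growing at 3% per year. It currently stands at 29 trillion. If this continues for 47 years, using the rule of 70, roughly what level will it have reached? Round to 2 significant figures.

about 120 trillion

Doubling time ≈ 70/3 = 23.33 years.
47 years is 47/23.33 ≈ 2.01 doublings, a factor of 2^2.01 ≈ 4.03.
29 × 4.03 ≈ 120 trillion.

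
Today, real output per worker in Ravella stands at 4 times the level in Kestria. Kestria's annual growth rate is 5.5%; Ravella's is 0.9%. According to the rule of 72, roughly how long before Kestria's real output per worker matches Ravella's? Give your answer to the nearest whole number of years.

The growth-rate gap is 5.5% − 0.9% = 4.6 percentage points.
So the ratio between them halves every 72/4.6 ≈ 15.65 years.
A 4 times gap closes after 2 halvings: 2 × 15.65 ≈ 31 years.

approximately 31 years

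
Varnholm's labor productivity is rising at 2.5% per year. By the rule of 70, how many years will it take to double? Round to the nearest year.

28 years

Doubling time ≈ 70 / 2.5 = 28.00 years.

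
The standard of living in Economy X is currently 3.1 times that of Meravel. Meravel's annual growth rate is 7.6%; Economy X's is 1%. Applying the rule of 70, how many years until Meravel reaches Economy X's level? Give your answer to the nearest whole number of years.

around 17 years

The growth-rate gap is 7.6% − 1% = 6.6 percentage points.
So the ratio between them halves every 70/6.6 ≈ 10.61 years.
A 3.1 times gap takes log₂(3.1) ≈ 1.63 halvings to close: 1.63 × 10.61 ≈ 17 years.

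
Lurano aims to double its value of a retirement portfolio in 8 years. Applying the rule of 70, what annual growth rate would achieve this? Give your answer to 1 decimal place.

70 / 8 ≈ 8.75, so about 8.8% annually.

≈ 8.8% annually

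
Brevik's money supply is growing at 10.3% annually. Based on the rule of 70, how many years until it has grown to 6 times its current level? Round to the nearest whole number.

One doubling takes 70/10.3 = 6.80 years.
Reaching 6× takes log₂(6) ≈ 2.58 doublings.
2.58 × 6.80 ≈ 18 years.

around 18 years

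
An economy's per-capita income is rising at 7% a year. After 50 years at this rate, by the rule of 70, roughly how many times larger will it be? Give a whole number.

roughly 32 times

70/7 ≈ 10.00 years per doubling.
50 years fits 5 doublings: 2^5 = 32.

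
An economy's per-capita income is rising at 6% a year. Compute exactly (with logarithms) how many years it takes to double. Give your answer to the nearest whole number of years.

t = ln(2) / ln(1 + 0.06) = 0.6931 / 0.058269 ≈ 11.89.
≈ 12 years.

12 years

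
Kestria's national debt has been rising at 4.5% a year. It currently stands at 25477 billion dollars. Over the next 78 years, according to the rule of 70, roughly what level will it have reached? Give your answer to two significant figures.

It doubles every 70/4.5 ≈ 15.56 years, so 78 years is 5.01 doublings.
2^5.01 ≈ 32.22; 25477 × 32.22 ≈ 820000 billion dollars.

around 820000 billion dollars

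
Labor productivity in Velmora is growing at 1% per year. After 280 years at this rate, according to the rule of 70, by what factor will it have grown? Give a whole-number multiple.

roughly 16 times

Doubling time ≈ 70/1 = 70.00 years.
280/70.00 ≈ 4 doublings, so about 2^4 = 16×.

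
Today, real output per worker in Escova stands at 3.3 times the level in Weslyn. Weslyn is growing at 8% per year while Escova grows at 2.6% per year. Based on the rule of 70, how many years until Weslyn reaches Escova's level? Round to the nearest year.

approximately 22 years

What matters is the difference: 5.4 pp.
Rule of 70 on the gap: the ratio halves every 70/5.4 ≈ 12.96 years.
A 3.3 times gap takes log₂(3.3) ≈ 1.72 halvings to close: 1.72 × 12.96 ≈ 22 years.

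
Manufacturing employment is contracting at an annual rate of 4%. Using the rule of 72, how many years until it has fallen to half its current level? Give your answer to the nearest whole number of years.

Falling at 4%, it halves about every 72/4 = 18.00 years.

roughly 18 years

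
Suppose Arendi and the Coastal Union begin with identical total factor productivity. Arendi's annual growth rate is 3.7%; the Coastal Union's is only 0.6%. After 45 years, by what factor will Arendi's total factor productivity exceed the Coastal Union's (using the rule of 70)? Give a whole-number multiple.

Rate gap = 3.7% − 0.6% = 3.1 points.
The ratio doubles every 70/3.1 ≈ 22.58 years.
45/22.58 ≈ 1.99 doublings → ratio ≈ 2^1.99 ≈ 4.

roughly 4 times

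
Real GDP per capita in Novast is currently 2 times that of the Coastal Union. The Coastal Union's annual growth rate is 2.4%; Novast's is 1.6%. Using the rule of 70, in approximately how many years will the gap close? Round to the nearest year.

approximately 88 years

the Coastal Union gains on Novast at 2.4% − 1.6% = 0.8 points a year.
At that relative rate the gap halves every 70/0.8 ≈ 87.50 years.
A 2 times gap closes after 1 halving: 1 × 87.50 ≈ 88 years.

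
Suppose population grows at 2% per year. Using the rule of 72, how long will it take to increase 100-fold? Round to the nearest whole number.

Doubling time ≈ 72/2 = 36.00 years.
Reaching 100× takes log₂(100) ≈ 6.64 doublings.
6.64 × 36.00 ≈ 239 years.

239 years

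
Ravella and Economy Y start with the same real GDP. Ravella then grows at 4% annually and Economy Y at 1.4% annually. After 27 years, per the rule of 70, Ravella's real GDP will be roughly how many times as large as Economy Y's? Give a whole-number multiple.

Only the 2.6-point difference matters.
70/2.6 ≈ 26.92 years per doubling of the ratio; 27 years gives 1.00 doublings, so ≈ 2×.

around 2 times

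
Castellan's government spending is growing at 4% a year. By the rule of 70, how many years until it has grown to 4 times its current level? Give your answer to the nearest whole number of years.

about 35 years

One doubling takes 70/4 = 17.50 years.
4× is 2 doublings, so 2 × 17.50 ≈ 35 years.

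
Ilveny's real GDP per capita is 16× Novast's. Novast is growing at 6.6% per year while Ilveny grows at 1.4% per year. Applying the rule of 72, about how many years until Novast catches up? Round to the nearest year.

What matters is the difference: 5.2 pp.
Rule of 72 on the gap: the ratio halves every 72/5.2 ≈ 13.85 years.
A 16× gap closes after 4 halvings: 4 × 13.85 ≈ 55 years.

roughly 55 years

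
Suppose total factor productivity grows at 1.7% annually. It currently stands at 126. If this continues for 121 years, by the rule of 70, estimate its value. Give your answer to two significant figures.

It doubles every 70/1.7 ≈ 41.18 years, so 121 years is 2.94 doublings.
2^2.94 ≈ 7.67; 126 × 7.67 ≈ 970.

approximately 970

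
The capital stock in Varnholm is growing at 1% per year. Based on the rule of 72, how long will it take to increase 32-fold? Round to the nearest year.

One doubling takes 72/1 = 72.00 years.
32 = 2^5, so 5 doublings → 360 years.

≈ 360 years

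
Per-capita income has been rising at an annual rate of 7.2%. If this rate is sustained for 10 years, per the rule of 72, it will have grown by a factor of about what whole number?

72/7.2 ≈ 10.00 years per doubling.
10 years fits 1 doubling: 2^1 = 2.

about 2 times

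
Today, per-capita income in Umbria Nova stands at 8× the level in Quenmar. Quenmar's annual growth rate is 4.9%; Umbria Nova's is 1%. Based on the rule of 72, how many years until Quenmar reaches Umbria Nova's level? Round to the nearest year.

What matters is the difference: 3.9 pp.
Rule of 72 on the gap: the ratio halves every 72/3.9 ≈ 18.46 years.
An 8× gap closes after 3 halvings: 3 × 18.46 ≈ 55 years.

55 years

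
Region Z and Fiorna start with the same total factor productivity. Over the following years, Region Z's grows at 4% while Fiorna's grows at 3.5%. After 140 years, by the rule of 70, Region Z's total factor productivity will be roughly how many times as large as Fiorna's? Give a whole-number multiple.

roughly 2 times

Region Z pulls ahead at 0.5 pp per year, so the ratio doubles every 70/0.5 ≈ 140.00 years.
In 140 years that's 1.00 doublings: 2^1.00 ≈ 2.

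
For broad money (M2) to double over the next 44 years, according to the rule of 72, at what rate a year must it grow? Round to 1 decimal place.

72 / 44 ≈ 1.64, so about 1.6% a year.

1.6% a year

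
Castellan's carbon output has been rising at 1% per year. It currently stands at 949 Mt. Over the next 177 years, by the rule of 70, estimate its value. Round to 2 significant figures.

It doubles every 70/1 ≈ 70.00 years, so 177 years is 2.53 doublings.
2^2.53 ≈ 5.78; 949 × 5.78 ≈ 5500 Mt.

≈ 5500 Mt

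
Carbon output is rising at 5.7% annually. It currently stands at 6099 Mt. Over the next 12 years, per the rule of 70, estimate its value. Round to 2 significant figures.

It doubles every 70/5.7 ≈ 12.28 years, so 12 years is 0.98 doublings.
2^0.98 ≈ 1.97; 6099 × 1.97 ≈ 12000 Mt.

about 12000 Mt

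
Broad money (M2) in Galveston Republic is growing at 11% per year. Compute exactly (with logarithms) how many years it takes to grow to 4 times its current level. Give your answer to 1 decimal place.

13.3 years

t = ln(4) / ln(1 + 0.11) = 1.3863 / 0.104360 ≈ 13.28.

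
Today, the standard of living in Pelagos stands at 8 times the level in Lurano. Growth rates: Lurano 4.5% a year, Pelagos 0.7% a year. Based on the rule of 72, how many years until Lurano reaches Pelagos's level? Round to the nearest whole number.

Lurano gains on Pelagos at 4.5% − 0.7% = 3.8 points a year.
At that relative rate the gap halves every 72/3.8 ≈ 18.95 years.
An 8 times gap closes after 3 halvings: 3 × 18.95 ≈ 57 years.

≈ 57 years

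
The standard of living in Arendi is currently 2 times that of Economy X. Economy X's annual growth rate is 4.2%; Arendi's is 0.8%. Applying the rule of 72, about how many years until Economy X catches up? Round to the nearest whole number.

The growth-rate gap is 4.2% − 0.8% = 3.4 percentage points.
So the ratio between them halves every 72/3.4 ≈ 21.18 years.
A 2 times gap closes after 1 halving: 1 × 21.18 ≈ 21 years.

≈ 21 years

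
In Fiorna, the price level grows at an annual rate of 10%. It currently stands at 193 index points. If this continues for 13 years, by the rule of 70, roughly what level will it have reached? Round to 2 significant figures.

Doubling time ≈ 70/10 = 7.00 years.
13 years is 13/7.00 ≈ 1.86 doublings, a factor of 2^1.86 ≈ 3.63.
193 × 3.63 ≈ 700 index points.

about 700 index points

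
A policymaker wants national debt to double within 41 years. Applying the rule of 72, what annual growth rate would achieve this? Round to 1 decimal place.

roughly 1.8% a year

72 / 41 ≈ 1.76, so about 1.8% a year.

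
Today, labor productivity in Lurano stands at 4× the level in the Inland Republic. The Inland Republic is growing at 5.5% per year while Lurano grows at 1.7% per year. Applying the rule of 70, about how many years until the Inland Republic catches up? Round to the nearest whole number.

What matters is the difference: 3.8 pp.
Rule of 70 on the gap: the ratio halves every 70/3.8 ≈ 18.42 years.
A 4× gap closes after 2 halvings: 2 × 18.42 ≈ 37 years.

37 years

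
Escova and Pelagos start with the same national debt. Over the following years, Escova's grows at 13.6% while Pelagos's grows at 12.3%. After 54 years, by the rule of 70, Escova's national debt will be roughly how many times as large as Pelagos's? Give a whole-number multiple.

Escova pulls ahead at 1.3 pp per year, so the ratio doubles every 70/1.3 ≈ 53.85 years.
In 54 years that's 1.00 doublings: 2^1.00 ≈ 2.

around 2 times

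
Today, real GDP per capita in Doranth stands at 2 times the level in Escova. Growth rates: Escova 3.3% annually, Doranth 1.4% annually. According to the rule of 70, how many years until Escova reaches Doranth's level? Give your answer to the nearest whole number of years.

Escova gains on Doranth at 3.3% − 1.4% = 1.9 points a year.
At that relative rate the gap halves every 70/1.9 ≈ 36.84 years.
A 2 times gap closes after 1 halving: 1 × 36.84 ≈ 37 years.

approximately 37 years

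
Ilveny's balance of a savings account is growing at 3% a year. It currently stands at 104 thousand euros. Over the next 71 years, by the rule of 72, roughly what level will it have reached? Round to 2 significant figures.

around 810 thousand euros

Doubling time ≈ 72/3 = 24.00 years.
71 years is 71/24.00 ≈ 2.96 doublings, a factor of 2^2.96 ≈ 7.78.
104 × 7.78 ≈ 810 thousand euros.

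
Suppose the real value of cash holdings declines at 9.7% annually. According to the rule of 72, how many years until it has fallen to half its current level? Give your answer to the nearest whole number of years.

Halving time ≈ 72 / 9.7 = 7.42 → 7 years.

approximately 7 years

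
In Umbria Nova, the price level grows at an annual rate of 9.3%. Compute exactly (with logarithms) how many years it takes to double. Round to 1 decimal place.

7.8 years

t = ln(2) / ln(1 + 0.093) = 0.6931 / 0.088926 ≈ 7.79.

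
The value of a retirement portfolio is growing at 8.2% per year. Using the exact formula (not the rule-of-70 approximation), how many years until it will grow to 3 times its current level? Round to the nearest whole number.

14 years

t = ln(3) / ln(1 + 0.082) = 1.0986 / 0.078811 ≈ 13.94.
≈ 14 years.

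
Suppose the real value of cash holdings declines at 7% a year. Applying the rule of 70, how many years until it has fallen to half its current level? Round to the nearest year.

around 10 years

Falling at 7%, it halves about every 70/7 = 10.00 years.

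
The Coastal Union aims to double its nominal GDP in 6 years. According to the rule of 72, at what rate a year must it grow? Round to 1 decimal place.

72 / 6 ≈ 12.00, so about 12.0% a year.

about 12.0%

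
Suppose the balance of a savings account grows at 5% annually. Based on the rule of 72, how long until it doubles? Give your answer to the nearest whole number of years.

Doubling time ≈ 72 / 5 = 14.40 years.

roughly 14 years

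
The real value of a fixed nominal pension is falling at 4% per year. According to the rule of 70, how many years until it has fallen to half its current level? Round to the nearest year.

about 18 years

Halving time ≈ 70 / 4 = 17.50 → 18 years.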